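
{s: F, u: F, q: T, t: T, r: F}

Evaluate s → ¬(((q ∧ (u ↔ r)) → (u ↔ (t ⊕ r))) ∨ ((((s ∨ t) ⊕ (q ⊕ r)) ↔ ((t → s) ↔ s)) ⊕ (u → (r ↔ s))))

Substituting s=F, u=F, q=T, t=T, r=F:
u ↔ r = F ↔ F = T
q ∧ (u ↔ r) = T ∧ T = T
t ⊕ r = T ⊕ F = T
u ↔ (t ⊕ r) = F ↔ T = F
(q ∧ (u ↔ r)) → (u ↔ (t ⊕ r)) = T → F = F
s ∨ t = F ∨ T = T
q ⊕ r = T ⊕ F = T
(s ∨ t) ⊕ (q ⊕ r) = T ⊕ T = F
t → s = T → F = F
(t → s) ↔ s = F ↔ F = T
((s ∨ t) ⊕ (q ⊕ r)) ↔ ((t → s) ↔ s) = F ↔ T = F
r ↔ s = F ↔ F = T
u → (r ↔ s) = F → T = T
(((s ∨ t) ⊕ (q ⊕ r)) ↔ ((t → s) ↔ s)) ⊕ (u → (r ↔ s)) = F ⊕ T = T
((q ∧ (u ↔ r)) → (u ↔ (t ⊕ r))) ∨ ((((s ∨ t) ⊕ (q ⊕ r)) ↔ ((t → s) ↔ s)) ⊕ (u → (r ↔ s))) = F ∨ T = T
¬(((q ∧ (u ↔ r)) → (u ↔ (t ⊕ r))) ∨ ((((s ∨ t) ⊕ (q ⊕ r)) ↔ ((t → s) ↔ s)) ⊕ (u → (r ↔ s)))) = ¬T = F
s → ¬(((q ∧ (u ↔ r)) → (u ↔ (t ⊕ r))) ∨ ((((s ∨ t) ⊕ (q ⊕ r)) ↔ ((t → s) ↔ s)) ⊕ (u → (r ↔ s)))) = F → F = T

T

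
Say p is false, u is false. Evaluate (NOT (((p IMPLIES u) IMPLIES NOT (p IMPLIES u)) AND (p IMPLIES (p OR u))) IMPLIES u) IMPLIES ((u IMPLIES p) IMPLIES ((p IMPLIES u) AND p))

T

p IMPLIES u = F IMPLIES F = T
p IMPLIES u = F IMPLIES F = T
NOT (p IMPLIES u) = NOT T = F
(p IMPLIES u) IMPLIES NOT (p IMPLIES u) = T IMPLIES F = F
p OR u = F OR F = F
p IMPLIES (p OR u) = F IMPLIES F = T
((p IMPLIES u) IMPLIES NOT (p IMPLIES u)) AND (p IMPLIES (p OR u)) = F AND T = F
NOT (((p IMPLIES u) IMPLIES NOT (p IMPLIES u)) AND (p IMPLIES (p OR u))) = NOT F = T
NOT (((p IMPLIES u) IMPLIES NOT (p IMPLIES u)) AND (p IMPLIES (p OR u))) IMPLIES u = T IMPLIES F = F
u IMPLIES p = F IMPLIES F = T
p IMPLIES u = F IMPLIES F = T
(p IMPLIES u) AND p = T AND F = F
(u IMPLIES p) IMPLIES ((p IMPLIES u) AND p) = T IMPLIES F = F
(NOT (((p IMPLIES u) IMPLIES NOT (p IMPLIES u)) AND (p IMPLIES (p OR u))) IMPLIES u) IMPLIES ((u IMPLIES p) IMPLIES ((p IMPLIES u) AND p)) = F IMPLIES F = T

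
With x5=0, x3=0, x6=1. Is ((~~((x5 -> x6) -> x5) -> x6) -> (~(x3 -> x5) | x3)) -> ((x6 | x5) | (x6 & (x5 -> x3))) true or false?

1

x5 -> x6 = 0 -> 1 = 1
(x5 -> x6) -> x5 = 1 -> 0 = 0
~((x5 -> x6) -> x5) = ~0 = 1
~~((x5 -> x6) -> x5) = ~1 = 0
~~((x5 -> x6) -> x5) -> x6 = 0 -> 1 = 1
x3 -> x5 = 0 -> 0 = 1
~(x3 -> x5) = ~1 = 0
~(x3 -> x5) | x3 = 0 | 0 = 0
(~~((x5 -> x6) -> x5) -> x6) -> (~(x3 -> x5) | x3) = 1 -> 0 = 0
x6 | x5 = 1 | 0 = 1
x5 -> x3 = 0 -> 0 = 1
x6 & (x5 -> x3) = 1 & 1 = 1
(x6 | x5) | (x6 & (x5 -> x3)) = 1 | 1 = 1
((~~((x5 -> x6) -> x5) -> x6) -> (~(x3 -> x5) | x3)) -> ((x6 | x5) | (x6 & (x5 -> x3))) = 0 -> 1 = 1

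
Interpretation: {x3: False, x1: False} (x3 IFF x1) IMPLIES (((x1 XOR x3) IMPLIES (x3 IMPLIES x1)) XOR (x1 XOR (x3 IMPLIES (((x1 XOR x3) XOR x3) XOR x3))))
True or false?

False

x3 IFF x1 = False IFF False = True
x1 XOR x3 = False XOR False = False
x3 IMPLIES x1 = False IMPLIES False = True
(x1 XOR x3) IMPLIES (x3 IMPLIES x1) = False IMPLIES True = True
x1 XOR x3 = False XOR False = False
(x1 XOR x3) XOR x3 = False XOR False = False
((x1 XOR x3) XOR x3) XOR x3 = False XOR False = False
x3 IMPLIES (((x1 XOR x3) XOR x3) XOR x3) = False IMPLIES False = True
x1 XOR (x3 IMPLIES (((x1 XOR x3) XOR x3) XOR x3)) = False XOR True = True
((x1 XOR x3) IMPLIES (x3 IMPLIES x1)) XOR (x1 XOR (x3 IMPLIES (((x1 XOR x3) XOR x3) XOR x3))) = True XOR True = False
(x3 IFF x1) IMPLIES (((x1 XOR x3) IMPLIES (x3 IMPLIES x1)) XOR (x1 XOR (x3 IMPLIES (((x1 XOR x3) XOR x3) XOR x3)))) = True IMPLIES False = False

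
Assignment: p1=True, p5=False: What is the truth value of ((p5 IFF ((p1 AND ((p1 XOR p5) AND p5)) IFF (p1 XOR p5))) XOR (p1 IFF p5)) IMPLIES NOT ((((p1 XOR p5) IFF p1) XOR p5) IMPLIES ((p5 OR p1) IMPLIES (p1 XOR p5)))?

p1 XOR p5 = True XOR False = True
(p1 XOR p5) AND p5 = True AND False = False
p1 AND ((p1 XOR p5) AND p5) = True AND False = False
p1 XOR p5 = True XOR False = True
(p1 AND ((p1 XOR p5) AND p5)) IFF (p1 XOR p5) = False IFF True = False
p5 IFF ((p1 AND ((p1 XOR p5) AND p5)) IFF (p1 XOR p5)) = False IFF False = True
p1 IFF p5 = True IFF False = False
(p5 IFF ((p1 AND ((p1 XOR p5) AND p5)) IFF (p1 XOR p5))) XOR (p1 IFF p5) = True XOR False = True
p1 XOR p5 = True XOR False = True
(p1 XOR p5) IFF p1 = True IFF True = True
((p1 XOR p5) IFF p1) XOR p5 = True XOR False = True
p5 OR p1 = False OR True = True
p1 XOR p5 = True XOR False = True
(p5 OR p1) IMPLIES (p1 XOR p5) = True IMPLIES True = True
(((p1 XOR p5) IFF p1) XOR p5) IMPLIES ((p5 OR p1) IMPLIES (p1 XOR p5)) = True IMPLIES True = True
NOT ((((p1 XOR p5) IFF p1) XOR p5) IMPLIES ((p5 OR p1) IMPLIES (p1 XOR p5))) = NOT True = False
((p5 IFF ((p1 AND ((p1 XOR p5) AND p5)) IFF (p1 XOR p5))) XOR (p1 IFF p5)) IMPLIES NOT ((((p1 XOR p5) IFF p1) XOR p5) IMPLIES ((p5 OR p1) IMPLIES (p1 XOR p5))) = True IMPLIES False = False

False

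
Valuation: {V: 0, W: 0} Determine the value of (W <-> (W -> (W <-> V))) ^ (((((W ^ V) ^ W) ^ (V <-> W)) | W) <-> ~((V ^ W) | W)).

W <-> V = 0 <-> 0 = 1
W -> (W <-> V) = 0 -> 1 = 1
W <-> (W -> (W <-> V)) = 0 <-> 1 = 0
W ^ V = 0 ^ 0 = 0
(W ^ V) ^ W = 0 ^ 0 = 0
V <-> W = 0 <-> 0 = 1
((W ^ V) ^ W) ^ (V <-> W) = 0 ^ 1 = 1
(((W ^ V) ^ W) ^ (V <-> W)) | W = 1 | 0 = 1
V ^ W = 0 ^ 0 = 0
(V ^ W) | W = 0 | 0 = 0
~((V ^ W) | W) = ~0 = 1
((((W ^ V) ^ W) ^ (V <-> W)) | W) <-> ~((V ^ W) | W) = 1 <-> 1 = 1
(W <-> (W -> (W <-> V))) ^ (((((W ^ V) ^ W) ^ (V <-> W)) | W) <-> ~((V ^ W) | W)) = 0 ^ 1 = 1

1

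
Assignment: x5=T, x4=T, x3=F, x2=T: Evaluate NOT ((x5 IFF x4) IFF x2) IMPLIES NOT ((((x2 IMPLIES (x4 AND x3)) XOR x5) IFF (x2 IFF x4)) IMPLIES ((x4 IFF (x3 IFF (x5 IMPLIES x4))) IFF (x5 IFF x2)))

Substituting x5=T, x4=T, x3=F, x2=T:
x5 IFF x4 = T IFF T = T
(x5 IFF x4) IFF x2 = T IFF T = T
NOT ((x5 IFF x4) IFF x2) = NOT T = F
x4 AND x3 = T AND F = F
x2 IMPLIES (x4 AND x3) = T IMPLIES F = F
(x2 IMPLIES (x4 AND x3)) XOR x5 = F XOR T = T
x2 IFF x4 = T IFF T = T
((x2 IMPLIES (x4 AND x3)) XOR x5) IFF (x2 IFF x4) = T IFF T = T
x5 IMPLIES x4 = T IMPLIES T = T
x3 IFF (x5 IMPLIES x4) = F IFF T = F
x4 IFF (x3 IFF (x5 IMPLIES x4)) = T IFF F = F
x5 IFF x2 = T IFF T = T
(x4 IFF (x3 IFF (x5 IMPLIES x4))) IFF (x5 IFF x2) = F IFF T = F
(((x2 IMPLIES (x4 AND x3)) XOR x5) IFF (x2 IFF x4)) IMPLIES ((x4 IFF (x3 IFF (x5 IMPLIES x4))) IFF (x5 IFF x2)) = T IMPLIES F = F
NOT ((((x2 IMPLIES (x4 AND x3)) XOR x5) IFF (x2 IFF x4)) IMPLIES ((x4 IFF (x3 IFF (x5 IMPLIES x4))) IFF (x5 IFF x2))) = NOT F = T
NOT ((x5 IFF x4) IFF x2) IMPLIES NOT ((((x2 IMPLIES (x4 AND x3)) XOR x5) IFF (x2 IFF x4)) IMPLIES ((x4 IFF (x3 IFF (x5 IMPLIES x4))) IFF (x5 IFF x2))) = F IMPLIES T = T

T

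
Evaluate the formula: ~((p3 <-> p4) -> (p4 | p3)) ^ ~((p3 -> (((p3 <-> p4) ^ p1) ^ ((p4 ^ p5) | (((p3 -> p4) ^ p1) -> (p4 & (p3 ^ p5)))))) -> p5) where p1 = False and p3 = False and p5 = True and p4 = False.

True

Substituting p1=False, p3=False, p5=True, p4=False:
p3 <-> p4 = False <-> False = True
p4 | p3 = False | False = False
(p3 <-> p4) -> (p4 | p3) = True -> False = False
~((p3 <-> p4) -> (p4 | p3)) = ~False = True
p3 <-> p4 = False <-> False = True
(p3 <-> p4) ^ p1 = True ^ False = True
p4 ^ p5 = False ^ True = True
p3 -> p4 = False -> False = True
(p3 -> p4) ^ p1 = True ^ False = True
p3 ^ p5 = False ^ True = True
p4 & (p3 ^ p5) = False & True = False
((p3 -> p4) ^ p1) -> (p4 & (p3 ^ p5)) = True -> False = False
(p4 ^ p5) | (((p3 -> p4) ^ p1) -> (p4 & (p3 ^ p5))) = True | False = True
((p3 <-> p4) ^ p1) ^ ((p4 ^ p5) | (((p3 -> p4) ^ p1) -> (p4 & (p3 ^ p5)))) = True ^ True = False
p3 -> (((p3 <-> p4) ^ p1) ^ ((p4 ^ p5) | (((p3 -> p4) ^ p1) -> (p4 & (p3 ^ p5))))) = False -> False = True
(p3 -> (((p3 <-> p4) ^ p1) ^ ((p4 ^ p5) | (((p3 -> p4) ^ p1) -> (p4 & (p3 ^ p5)))))) -> p5 = True -> True = True
~((p3 -> (((p3 <-> p4) ^ p1) ^ ((p4 ^ p5) | (((p3 -> p4) ^ p1) -> (p4 & (p3 ^ p5)))))) -> p5) = ~True = False
~((p3 <-> p4) -> (p4 | p3)) ^ ~((p3 -> (((p3 <-> p4) ^ p1) ^ ((p4 ^ p5) | (((p3 -> p4) ^ p1) -> (p4 & (p3 ^ p5)))))) -> p5) = True ^ False = True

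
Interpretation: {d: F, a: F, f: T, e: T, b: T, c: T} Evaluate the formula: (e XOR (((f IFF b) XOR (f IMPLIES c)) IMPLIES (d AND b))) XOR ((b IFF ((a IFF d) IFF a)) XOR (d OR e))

Substituting d=F, a=F, f=T, e=T, b=T, c=T:
f IFF b = T IFF T = T
f IMPLIES c = T IMPLIES T = T
(f IFF b) XOR (f IMPLIES c) = T XOR T = F
d AND b = F AND T = F
((f IFF b) XOR (f IMPLIES c)) IMPLIES (d AND b) = F IMPLIES F = T
e XOR (((f IFF b) XOR (f IMPLIES c)) IMPLIES (d AND b)) = T XOR T = F
a IFF d = F IFF F = T
(a IFF d) IFF a = T IFF F = F
b IFF ((a IFF d) IFF a) = T IFF F = F
d OR e = F OR T = T
(b IFF ((a IFF d) IFF a)) XOR (d OR e) = F XOR T = T
(e XOR (((f IFF b) XOR (f IMPLIES c)) IMPLIES (d AND b))) XOR ((b IFF ((a IFF d) IFF a)) XOR (d OR e)) = F XOR T = T

T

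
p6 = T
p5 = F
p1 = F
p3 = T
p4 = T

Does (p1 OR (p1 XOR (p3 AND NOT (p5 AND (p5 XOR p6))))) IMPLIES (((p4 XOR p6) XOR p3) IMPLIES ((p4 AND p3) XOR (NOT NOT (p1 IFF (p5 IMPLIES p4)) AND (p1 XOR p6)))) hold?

T

p5 XOR p6 = F XOR T = T
p5 AND (p5 XOR p6) = F AND T = F
NOT (p5 AND (p5 XOR p6)) = NOT F = T
p3 AND NOT (p5 AND (p5 XOR p6)) = T AND T = T
p1 XOR (p3 AND NOT (p5 AND (p5 XOR p6))) = F XOR T = T
p1 OR (p1 XOR (p3 AND NOT (p5 AND (p5 XOR p6)))) = F OR T = T
p4 XOR p6 = T XOR T = F
(p4 XOR p6) XOR p3 = F XOR T = T
p4 AND p3 = T AND T = T
p5 IMPLIES p4 = F IMPLIES T = T
p1 IFF (p5 IMPLIES p4) = F IFF T = F
NOT (p1 IFF (p5 IMPLIES p4)) = NOT F = T
NOT NOT (p1 IFF (p5 IMPLIES p4)) = NOT T = F
p1 XOR p6 = F XOR T = T
NOT NOT (p1 IFF (p5 IMPLIES p4)) AND (p1 XOR p6) = F AND T = F
(p4 AND p3) XOR (NOT NOT (p1 IFF (p5 IMPLIES p4)) AND (p1 XOR p6)) = T XOR F = T
((p4 XOR p6) XOR p3) IMPLIES ((p4 AND p3) XOR (NOT NOT (p1 IFF (p5 IMPLIES p4)) AND (p1 XOR p6))) = T IMPLIES T = T
(p1 OR (p1 XOR (p3 AND NOT (p5 AND (p5 XOR p6))))) IMPLIES (((p4 XOR p6) XOR p3) IMPLIES ((p4 AND p3) XOR (NOT NOT (p1 IFF (p5 IMPLIES p4)) AND (p1 XOR p6)))) = T IMPLIES T = T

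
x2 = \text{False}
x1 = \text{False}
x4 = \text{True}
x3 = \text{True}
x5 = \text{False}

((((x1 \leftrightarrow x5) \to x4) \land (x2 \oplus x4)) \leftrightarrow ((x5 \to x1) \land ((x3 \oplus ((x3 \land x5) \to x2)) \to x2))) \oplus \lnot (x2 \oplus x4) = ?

x1 \leftrightarrow x5 = \text{False} \leftrightarrow \text{False} = \text{True}
(x1 \leftrightarrow x5) \to x4 = \text{True} \to \text{True} = \text{True}
x2 \oplus x4 = \text{False} \oplus \text{True} = \text{True}
((x1 \leftrightarrow x5) \to x4) \land (x2 \oplus x4) = \text{True} \land \text{True} = \text{True}
x5 \to x1 = \text{False} \to \text{False} = \text{True}
x3 \land x5 = \text{True} \land \text{False} = \text{False}
(x3 \land x5) \to x2 = \text{False} \to \text{False} = \text{True}
x3 \oplus ((x3 \land x5) \to x2) = \text{True} \oplus \text{True} = \text{False}
(x3 \oplus ((x3 \land x5) \to x2)) \to x2 = \text{False} \to \text{False} = \text{True}
(x5 \to x1) \land ((x3 \oplus ((x3 \land x5) \to x2)) \to x2) = \text{True} \land \text{True} = \text{True}
(((x1 \leftrightarrow x5) \to x4) \land (x2 \oplus x4)) \leftrightarrow ((x5 \to x1) \land ((x3 \oplus ((x3 \land x5) \to x2)) \to x2)) = \text{True} \leftrightarrow \text{True} = \text{True}
x2 \oplus x4 = \text{False} \oplus \text{True} = \text{True}
\lnot (x2 \oplus x4) = \lnot \text{True} = \text{False}
((((x1 \leftrightarrow x5) \to x4) \land (x2 \oplus x4)) \leftrightarrow ((x5 \to x1) \land ((x3 \oplus ((x3 \land x5) \to x2)) \to x2))) \oplus \lnot (x2 \oplus x4) = \text{True} \oplus \text{False} = \text{True}

\text{True}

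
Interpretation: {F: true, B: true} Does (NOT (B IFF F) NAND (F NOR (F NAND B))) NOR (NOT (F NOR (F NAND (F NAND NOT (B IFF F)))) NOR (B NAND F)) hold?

B IFF F = true IFF true = true
NOT (B IFF F) = NOT true = false
F NAND B = true NAND true = false
F NOR (F NAND B) = true NOR false = false
NOT (B IFF F) NAND (F NOR (F NAND B)) = false NAND false = true
B IFF F = true IFF true = true
NOT (B IFF F) = NOT true = false
F NAND NOT (B IFF F) = true NAND false = true
F NAND (F NAND NOT (B IFF F)) = true NAND true = false
F NOR (F NAND (F NAND NOT (B IFF F))) = true NOR false = false
NOT (F NOR (F NAND (F NAND NOT (B IFF F)))) = NOT false = true
B NAND F = true NAND true = false
NOT (F NOR (F NAND (F NAND NOT (B IFF F)))) NOR (B NAND F) = true NOR false = false
(NOT (B IFF F) NAND (F NOR (F NAND B))) NOR (NOT (F NOR (F NAND (F NAND NOT (B IFF F)))) NOR (B NAND F)) = true NOR false = false

false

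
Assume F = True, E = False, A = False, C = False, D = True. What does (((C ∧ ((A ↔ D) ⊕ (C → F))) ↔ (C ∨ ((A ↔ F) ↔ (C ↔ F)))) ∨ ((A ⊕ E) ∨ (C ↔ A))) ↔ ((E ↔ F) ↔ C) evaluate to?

True

A ↔ D = False ↔ True = False
C → F = False → True = True
(A ↔ D) ⊕ (C → F) = False ⊕ True = True
C ∧ ((A ↔ D) ⊕ (C → F)) = False ∧ True = False
A ↔ F = False ↔ True = False
C ↔ F = False ↔ True = False
(A ↔ F) ↔ (C ↔ F) = False ↔ False = True
C ∨ ((A ↔ F) ↔ (C ↔ F)) = False ∨ True = True
(C ∧ ((A ↔ D) ⊕ (C → F))) ↔ (C ∨ ((A ↔ F) ↔ (C ↔ F))) = False ↔ True = False
A ⊕ E = False ⊕ False = False
C ↔ A = False ↔ False = True
(A ⊕ E) ∨ (C ↔ A) = False ∨ True = True
((C ∧ ((A ↔ D) ⊕ (C → F))) ↔ (C ∨ ((A ↔ F) ↔ (C ↔ F)))) ∨ ((A ⊕ E) ∨ (C ↔ A)) = False ∨ True = True
E ↔ F = False ↔ True = False
(E ↔ F) ↔ C = False ↔ False = True
(((C ∧ ((A ↔ D) ⊕ (C → F))) ↔ (C ∨ ((A ↔ F) ↔ (C ↔ F)))) ∨ ((A ⊕ E) ∨ (C ↔ A))) ↔ ((E ↔ F) ↔ C) = True ↔ True = True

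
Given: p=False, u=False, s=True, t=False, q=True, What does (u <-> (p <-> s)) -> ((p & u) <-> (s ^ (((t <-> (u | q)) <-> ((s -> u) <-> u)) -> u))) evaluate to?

True

p <-> s = False <-> True = False
u <-> (p <-> s) = False <-> False = True
p & u = False & False = False
u | q = False | True = True
t <-> (u | q) = False <-> True = False
s -> u = True -> False = False
(s -> u) <-> u = False <-> False = True
(t <-> (u | q)) <-> ((s -> u) <-> u) = False <-> True = False
((t <-> (u | q)) <-> ((s -> u) <-> u)) -> u = False -> False = True
s ^ (((t <-> (u | q)) <-> ((s -> u) <-> u)) -> u) = True ^ True = False
(p & u) <-> (s ^ (((t <-> (u | q)) <-> ((s -> u) <-> u)) -> u)) = False <-> False = True
(u <-> (p <-> s)) -> ((p & u) <-> (s ^ (((t <-> (u | q)) <-> ((s -> u) <-> u)) -> u))) = True -> True = True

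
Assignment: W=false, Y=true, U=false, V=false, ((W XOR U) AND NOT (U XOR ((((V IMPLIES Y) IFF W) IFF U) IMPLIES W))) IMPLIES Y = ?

W XOR U = false XOR false = false
V IMPLIES Y = false IMPLIES true = true
(V IMPLIES Y) IFF W = true IFF false = false
((V IMPLIES Y) IFF W) IFF U = false IFF false = true
(((V IMPLIES Y) IFF W) IFF U) IMPLIES W = true IMPLIES false = false
U XOR ((((V IMPLIES Y) IFF W) IFF U) IMPLIES W) = false XOR false = false
NOT (U XOR ((((V IMPLIES Y) IFF W) IFF U) IMPLIES W)) = NOT false = true
(W XOR U) AND NOT (U XOR ((((V IMPLIES Y) IFF W) IFF U) IMPLIES W)) = false AND true = false
((W XOR U) AND NOT (U XOR ((((V IMPLIES Y) IFF W) IFF U) IMPLIES W))) IMPLIES Y = false IMPLIES true = true

true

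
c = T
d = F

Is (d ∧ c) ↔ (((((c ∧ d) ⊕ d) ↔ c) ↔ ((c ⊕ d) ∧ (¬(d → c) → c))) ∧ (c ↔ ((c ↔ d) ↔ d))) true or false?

d ∧ c = F ∧ T = F
c ∧ d = T ∧ F = F
(c ∧ d) ⊕ d = F ⊕ F = F
((c ∧ d) ⊕ d) ↔ c = F ↔ T = F
c ⊕ d = T ⊕ F = T
d → c = F → T = T
¬(d → c) = ¬T = F
¬(d → c) → c = F → T = T
(c ⊕ d) ∧ (¬(d → c) → c) = T ∧ T = T
(((c ∧ d) ⊕ d) ↔ c) ↔ ((c ⊕ d) ∧ (¬(d → c) → c)) = F ↔ T = F
c ↔ d = T ↔ F = F
(c ↔ d) ↔ d = F ↔ F = T
c ↔ ((c ↔ d) ↔ d) = T ↔ T = T
((((c ∧ d) ⊕ d) ↔ c) ↔ ((c ⊕ d) ∧ (¬(d → c) → c))) ∧ (c ↔ ((c ↔ d) ↔ d)) = F ∧ T = F
(d ∧ c) ↔ (((((c ∧ d) ⊕ d) ↔ c) ↔ ((c ⊕ d) ∧ (¬(d → c) → c))) ∧ (c ↔ ((c ↔ d) ↔ d))) = F ↔ F = T

T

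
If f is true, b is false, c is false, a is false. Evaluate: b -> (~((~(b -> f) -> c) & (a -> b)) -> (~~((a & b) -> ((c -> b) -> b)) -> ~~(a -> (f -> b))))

T

Substituting f=T, b=F, c=F, a=F:
b -> f = F -> T = T
~(b -> f) = ~T = F
~(b -> f) -> c = F -> F = T
a -> b = F -> F = T
(~(b -> f) -> c) & (a -> b) = T & T = T
~((~(b -> f) -> c) & (a -> b)) = ~T = F
a & b = F & F = F
c -> b = F -> F = T
(c -> b) -> b = T -> F = F
(a & b) -> ((c -> b) -> b) = F -> F = T
~((a & b) -> ((c -> b) -> b)) = ~T = F
~~((a & b) -> ((c -> b) -> b)) = ~F = T
f -> b = T -> F = F
a -> (f -> b) = F -> F = T
~(a -> (f -> b)) = ~T = F
~~(a -> (f -> b)) = ~F = T
~~((a & b) -> ((c -> b) -> b)) -> ~~(a -> (f -> b)) = T -> T = T
~((~(b -> f) -> c) & (a -> b)) -> (~~((a & b) -> ((c -> b) -> b)) -> ~~(a -> (f -> b))) = F -> T = T
b -> (~((~(b -> f) -> c) & (a -> b)) -> (~~((a & b) -> ((c -> b) -> b)) -> ~~(a -> (f -> b)))) = F -> T = T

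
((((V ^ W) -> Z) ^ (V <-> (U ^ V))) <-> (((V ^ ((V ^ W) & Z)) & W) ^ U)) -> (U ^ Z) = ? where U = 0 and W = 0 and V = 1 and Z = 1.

V ^ W = 1 ^ 0 = 1
(V ^ W) -> Z = 1 -> 1 = 1
U ^ V = 0 ^ 1 = 1
V <-> (U ^ V) = 1 <-> 1 = 1
((V ^ W) -> Z) ^ (V <-> (U ^ V)) = 1 ^ 1 = 0
V ^ W = 1 ^ 0 = 1
(V ^ W) & Z = 1 & 1 = 1
V ^ ((V ^ W) & Z) = 1 ^ 1 = 0
(V ^ ((V ^ W) & Z)) & W = 0 & 0 = 0
((V ^ ((V ^ W) & Z)) & W) ^ U = 0 ^ 0 = 0
(((V ^ W) -> Z) ^ (V <-> (U ^ V))) <-> (((V ^ ((V ^ W) & Z)) & W) ^ U) = 0 <-> 0 = 1
U ^ Z = 0 ^ 1 = 1
((((V ^ W) -> Z) ^ (V <-> (U ^ V))) <-> (((V ^ ((V ^ W) & Z)) & W) ^ U)) -> (U ^ Z) = 1 -> 1 = 1

1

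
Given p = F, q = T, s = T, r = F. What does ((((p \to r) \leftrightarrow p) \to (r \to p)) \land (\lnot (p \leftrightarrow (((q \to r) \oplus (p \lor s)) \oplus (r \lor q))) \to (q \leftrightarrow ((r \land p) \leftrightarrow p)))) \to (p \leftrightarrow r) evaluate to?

T

p \to r = F \to F = T
(p \to r) \leftrightarrow p = T \leftrightarrow F = F
r \to p = F \to F = T
((p \to r) \leftrightarrow p) \to (r \to p) = F \to T = T
q \to r = T \to F = F
p \lor s = F \lor T = T
(q \to r) \oplus (p \lor s) = F \oplus T = T
r \lor q = F \lor T = T
((q \to r) \oplus (p \lor s)) \oplus (r \lor q) = T \oplus T = F
p \leftrightarrow (((q \to r) \oplus (p \lor s)) \oplus (r \lor q)) = F \leftrightarrow F = T
\lnot (p \leftrightarrow (((q \to r) \oplus (p \lor s)) \oplus (r \lor q))) = \lnot T = F
r \land p = F \land F = F
(r \land p) \leftrightarrow p = F \leftrightarrow F = T
q \leftrightarrow ((r \land p) \leftrightarrow p) = T \leftrightarrow T = T
\lnot (p \leftrightarrow (((q \to r) \oplus (p \lor s)) \oplus (r \lor q))) \to (q \leftrightarrow ((r \land p) \leftrightarrow p)) = F \to T = T
(((p \to r) \leftrightarrow p) \to (r \to p)) \land (\lnot (p \leftrightarrow (((q \to r) \oplus (p \lor s)) \oplus (r \lor q))) \to (q \leftrightarrow ((r \land p) \leftrightarrow p))) = T \land T = T
p \leftrightarrow r = F \leftrightarrow F = T
((((p \to r) \leftrightarrow p) \to (r \to p)) \land (\lnot (p \leftrightarrow (((q \to r) \oplus (p \lor s)) \oplus (r \lor q))) \to (q \leftrightarrow ((r \land p) \leftrightarrow p)))) \to (p \leftrightarrow r) = T \to T = T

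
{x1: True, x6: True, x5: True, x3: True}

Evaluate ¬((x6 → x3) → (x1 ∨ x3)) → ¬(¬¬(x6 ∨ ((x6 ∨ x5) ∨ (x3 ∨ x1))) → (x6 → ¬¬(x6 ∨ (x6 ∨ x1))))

Substituting x1=True, x6=True, x5=True, x3=True:
x6 → x3 = True → True = True
x1 ∨ x3 = True ∨ True = True
(x6 → x3) → (x1 ∨ x3) = True → True = True
¬((x6 → x3) → (x1 ∨ x3)) = ¬True = False
x6 ∨ x5 = True ∨ True = True
x3 ∨ x1 = True ∨ True = True
(x6 ∨ x5) ∨ (x3 ∨ x1) = True ∨ True = True
x6 ∨ ((x6 ∨ x5) ∨ (x3 ∨ x1)) = True ∨ True = True
¬(x6 ∨ ((x6 ∨ x5) ∨ (x3 ∨ x1))) = ¬True = False
¬¬(x6 ∨ ((x6 ∨ x5) ∨ (x3 ∨ x1))) = ¬False = True
x6 ∨ x1 = True ∨ True = True
x6 ∨ (x6 ∨ x1) = True ∨ True = True
¬(x6 ∨ (x6 ∨ x1)) = ¬True = False
¬¬(x6 ∨ (x6 ∨ x1)) = ¬False = True
x6 → ¬¬(x6 ∨ (x6 ∨ x1)) = True → True = True
¬¬(x6 ∨ ((x6 ∨ x5) ∨ (x3 ∨ x1))) → (x6 → ¬¬(x6 ∨ (x6 ∨ x1))) = True → True = True
¬(¬¬(x6 ∨ ((x6 ∨ x5) ∨ (x3 ∨ x1))) → (x6 → ¬¬(x6 ∨ (x6 ∨ x1)))) = ¬True = False
¬((x6 → x3) → (x1 ∨ x3)) → ¬(¬¬(x6 ∨ ((x6 ∨ x5) ∨ (x3 ∨ x1))) → (x6 → ¬¬(x6 ∨ (x6 ∨ x1)))) = False → False = True

True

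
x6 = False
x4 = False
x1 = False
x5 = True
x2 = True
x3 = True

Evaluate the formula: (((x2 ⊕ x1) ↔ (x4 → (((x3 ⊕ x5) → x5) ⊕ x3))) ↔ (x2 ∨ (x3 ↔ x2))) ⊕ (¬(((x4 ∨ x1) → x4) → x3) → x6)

False

x2 ⊕ x1 = True ⊕ False = True
x3 ⊕ x5 = True ⊕ True = False
(x3 ⊕ x5) → x5 = False → True = True
((x3 ⊕ x5) → x5) ⊕ x3 = True ⊕ True = False
x4 → (((x3 ⊕ x5) → x5) ⊕ x3) = False → False = True
(x2 ⊕ x1) ↔ (x4 → (((x3 ⊕ x5) → x5) ⊕ x3)) = True ↔ True = True
x3 ↔ x2 = True ↔ True = True
x2 ∨ (x3 ↔ x2) = True ∨ True = True
((x2 ⊕ x1) ↔ (x4 → (((x3 ⊕ x5) → x5) ⊕ x3))) ↔ (x2 ∨ (x3 ↔ x2)) = True ↔ True = True
x4 ∨ x1 = False ∨ False = False
(x4 ∨ x1) → x4 = False → False = True
((x4 ∨ x1) → x4) → x3 = True → True = True
¬(((x4 ∨ x1) → x4) → x3) = ¬True = False
¬(((x4 ∨ x1) → x4) → x3) → x6 = False → False = True
(((x2 ⊕ x1) ↔ (x4 → (((x3 ⊕ x5) → x5) ⊕ x3))) ↔ (x2 ∨ (x3 ↔ x2))) ⊕ (¬(((x4 ∨ x1) → x4) → x3) → x6) = True ⊕ True = False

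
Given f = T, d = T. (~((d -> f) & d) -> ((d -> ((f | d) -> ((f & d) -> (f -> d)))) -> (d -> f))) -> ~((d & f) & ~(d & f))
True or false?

T

Substituting f=T, d=T:
d -> f = T -> T = T
(d -> f) & d = T & T = T
~((d -> f) & d) = ~T = F
f | d = T | T = T
f & d = T & T = T
f -> d = T -> T = T
(f & d) -> (f -> d) = T -> T = T
(f | d) -> ((f & d) -> (f -> d)) = T -> T = T
d -> ((f | d) -> ((f & d) -> (f -> d))) = T -> T = T
d -> f = T -> T = T
(d -> ((f | d) -> ((f & d) -> (f -> d)))) -> (d -> f) = T -> T = T
~((d -> f) & d) -> ((d -> ((f | d) -> ((f & d) -> (f -> d)))) -> (d -> f)) = F -> T = T
d & f = T & T = T
d & f = T & T = T
~(d & f) = ~T = F
(d & f) & ~(d & f) = T & F = F
~((d & f) & ~(d & f)) = ~F = T
(~((d -> f) & d) -> ((d -> ((f | d) -> ((f & d) -> (f -> d)))) -> (d -> f))) -> ~((d & f) & ~(d & f)) = T -> T = T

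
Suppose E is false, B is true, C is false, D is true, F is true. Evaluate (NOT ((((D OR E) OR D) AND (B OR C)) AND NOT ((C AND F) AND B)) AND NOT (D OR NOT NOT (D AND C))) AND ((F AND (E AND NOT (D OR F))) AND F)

false

D OR E = true OR false = true
(D OR E) OR D = true OR true = true
B OR C = true OR false = true
((D OR E) OR D) AND (B OR C) = true AND true = true
C AND F = false AND true = false
(C AND F) AND B = false AND true = false
NOT ((C AND F) AND B) = NOT false = true
(((D OR E) OR D) AND (B OR C)) AND NOT ((C AND F) AND B) = true AND true = true
NOT ((((D OR E) OR D) AND (B OR C)) AND NOT ((C AND F) AND B)) = NOT true = false
D AND C = true AND false = false
NOT (D AND C) = NOT false = true
NOT NOT (D AND C) = NOT true = false
D OR NOT NOT (D AND C) = true OR false = true
NOT (D OR NOT NOT (D AND C)) = NOT true = false
NOT ((((D OR E) OR D) AND (B OR C)) AND NOT ((C AND F) AND B)) AND NOT (D OR NOT NOT (D AND C)) = false AND false = false
D OR F = true OR true = true
NOT (D OR F) = NOT true = false
E AND NOT (D OR F) = false AND false = false
F AND (E AND NOT (D OR F)) = true AND false = false
(F AND (E AND NOT (D OR F))) AND F = false AND true = false
(NOT ((((D OR E) OR D) AND (B OR C)) AND NOT ((C AND F) AND B)) AND NOT (D OR NOT NOT (D AND C))) AND ((F AND (E AND NOT (D OR F))) AND F) = false AND false = false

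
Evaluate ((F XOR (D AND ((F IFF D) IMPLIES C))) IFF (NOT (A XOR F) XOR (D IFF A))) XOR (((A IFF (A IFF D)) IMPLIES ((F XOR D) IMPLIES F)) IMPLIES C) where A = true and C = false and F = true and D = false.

true

F IFF D = true IFF false = false
(F IFF D) IMPLIES C = false IMPLIES false = true
D AND ((F IFF D) IMPLIES C) = false AND true = false
F XOR (D AND ((F IFF D) IMPLIES C)) = true XOR false = true
A XOR F = true XOR true = false
NOT (A XOR F) = NOT false = true
D IFF A = false IFF true = false
NOT (A XOR F) XOR (D IFF A) = true XOR false = true
(F XOR (D AND ((F IFF D) IMPLIES C))) IFF (NOT (A XOR F) XOR (D IFF A)) = true IFF true = true
A IFF D = true IFF false = false
A IFF (A IFF D) = true IFF false = false
F XOR D = true XOR false = true
(F XOR D) IMPLIES F = true IMPLIES true = true
(A IFF (A IFF D)) IMPLIES ((F XOR D) IMPLIES F) = false IMPLIES true = true
((A IFF (A IFF D)) IMPLIES ((F XOR D) IMPLIES F)) IMPLIES C = true IMPLIES false = false
((F XOR (D AND ((F IFF D) IMPLIES C))) IFF (NOT (A XOR F) XOR (D IFF A))) XOR (((A IFF (A IFF D)) IMPLIES ((F XOR D) IMPLIES F)) IMPLIES C) = true XOR false = true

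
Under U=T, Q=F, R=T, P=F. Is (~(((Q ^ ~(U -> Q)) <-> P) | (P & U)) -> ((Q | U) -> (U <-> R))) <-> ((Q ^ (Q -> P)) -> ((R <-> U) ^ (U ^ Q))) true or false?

F

U -> Q = T -> F = F
~(U -> Q) = ~F = T
Q ^ ~(U -> Q) = F ^ T = T
(Q ^ ~(U -> Q)) <-> P = T <-> F = F
P & U = F & T = F
((Q ^ ~(U -> Q)) <-> P) | (P & U) = F | F = F
~(((Q ^ ~(U -> Q)) <-> P) | (P & U)) = ~F = T
Q | U = F | T = T
U <-> R = T <-> T = T
(Q | U) -> (U <-> R) = T -> T = T
~(((Q ^ ~(U -> Q)) <-> P) | (P & U)) -> ((Q | U) -> (U <-> R)) = T -> T = T
Q -> P = F -> F = T
Q ^ (Q -> P) = F ^ T = T
R <-> U = T <-> T = T
U ^ Q = T ^ F = T
(R <-> U) ^ (U ^ Q) = T ^ T = F
(Q ^ (Q -> P)) -> ((R <-> U) ^ (U ^ Q)) = T -> F = F
(~(((Q ^ ~(U -> Q)) <-> P) | (P & U)) -> ((Q | U) -> (U <-> R))) <-> ((Q ^ (Q -> P)) -> ((R <-> U) ^ (U ^ Q))) = T <-> F = F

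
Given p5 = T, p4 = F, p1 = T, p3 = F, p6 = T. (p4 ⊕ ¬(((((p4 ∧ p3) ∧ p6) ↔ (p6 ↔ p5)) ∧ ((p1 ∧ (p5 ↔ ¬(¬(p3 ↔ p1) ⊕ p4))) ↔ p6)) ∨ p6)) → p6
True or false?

T

Substituting p5=T, p4=F, p1=T, p3=F, p6=T:
p4 ∧ p3 = F ∧ F = F
(p4 ∧ p3) ∧ p6 = F ∧ T = F
p6 ↔ p5 = T ↔ T = T
((p4 ∧ p3) ∧ p6) ↔ (p6 ↔ p5) = F ↔ T = F
p3 ↔ p1 = F ↔ T = F
¬(p3 ↔ p1) = ¬F = T
¬(p3 ↔ p1) ⊕ p4 = T ⊕ F = T
¬(¬(p3 ↔ p1) ⊕ p4) = ¬T = F
p5 ↔ ¬(¬(p3 ↔ p1) ⊕ p4) = T ↔ F = F
p1 ∧ (p5 ↔ ¬(¬(p3 ↔ p1) ⊕ p4)) = T ∧ F = F
(p1 ∧ (p5 ↔ ¬(¬(p3 ↔ p1) ⊕ p4))) ↔ p6 = F ↔ T = F
(((p4 ∧ p3) ∧ p6) ↔ (p6 ↔ p5)) ∧ ((p1 ∧ (p5 ↔ ¬(¬(p3 ↔ p1) ⊕ p4))) ↔ p6) = F ∧ F = F
((((p4 ∧ p3) ∧ p6) ↔ (p6 ↔ p5)) ∧ ((p1 ∧ (p5 ↔ ¬(¬(p3 ↔ p1) ⊕ p4))) ↔ p6)) ∨ p6 = F ∨ T = T
¬(((((p4 ∧ p3) ∧ p6) ↔ (p6 ↔ p5)) ∧ ((p1 ∧ (p5 ↔ ¬(¬(p3 ↔ p1) ⊕ p4))) ↔ p6)) ∨ p6) = ¬T = F
p4 ⊕ ¬(((((p4 ∧ p3) ∧ p6) ↔ (p6 ↔ p5)) ∧ ((p1 ∧ (p5 ↔ ¬(¬(p3 ↔ p1) ⊕ p4))) ↔ p6)) ∨ p6) = F ⊕ F = F
(p4 ⊕ ¬(((((p4 ∧ p3) ∧ p6) ↔ (p6 ↔ p5)) ∧ ((p1 ∧ (p5 ↔ ¬(¬(p3 ↔ p1) ⊕ p4))) ↔ p6)) ∨ p6)) → p6 = F → T = T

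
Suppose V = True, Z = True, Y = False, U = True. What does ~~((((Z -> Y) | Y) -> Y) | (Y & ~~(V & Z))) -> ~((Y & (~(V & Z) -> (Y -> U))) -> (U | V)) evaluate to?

False

Z -> Y = True -> False = False
(Z -> Y) | Y = False | False = False
((Z -> Y) | Y) -> Y = False -> False = True
V & Z = True & True = True
~(V & Z) = ~True = False
~~(V & Z) = ~False = True
Y & ~~(V & Z) = False & True = False
(((Z -> Y) | Y) -> Y) | (Y & ~~(V & Z)) = True | False = True
~((((Z -> Y) | Y) -> Y) | (Y & ~~(V & Z))) = ~True = False
~~((((Z -> Y) | Y) -> Y) | (Y & ~~(V & Z))) = ~False = True
V & Z = True & True = True
~(V & Z) = ~True = False
Y -> U = False -> True = True
~(V & Z) -> (Y -> U) = False -> True = True
Y & (~(V & Z) -> (Y -> U)) = False & True = False
U | V = True | True = True
(Y & (~(V & Z) -> (Y -> U))) -> (U | V) = False -> True = True
~((Y & (~(V & Z) -> (Y -> U))) -> (U | V)) = ~True = False
~~((((Z -> Y) | Y) -> Y) | (Y & ~~(V & Z))) -> ~((Y & (~(V & Z) -> (Y -> U))) -> (U | V)) = True -> False = False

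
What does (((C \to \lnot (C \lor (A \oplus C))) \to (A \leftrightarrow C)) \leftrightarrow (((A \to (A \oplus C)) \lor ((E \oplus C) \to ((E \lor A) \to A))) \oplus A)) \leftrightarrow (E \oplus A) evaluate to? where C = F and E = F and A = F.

A \oplus C = F \oplus F = F
C \lor (A \oplus C) = F \lor F = F
\lnot (C \lor (A \oplus C)) = \lnot F = T
C \to \lnot (C \lor (A \oplus C)) = F \to T = T
A \leftrightarrow C = F \leftrightarrow F = T
(C \to \lnot (C \lor (A \oplus C))) \to (A \leftrightarrow C) = T \to T = T
A \oplus C = F \oplus F = F
A \to (A \oplus C) = F \to F = T
E \oplus C = F \oplus F = F
E \lor A = F \lor F = F
(E \lor A) \to A = F \to F = T
(E \oplus C) \to ((E \lor A) \to A) = F \to T = T
(A \to (A \oplus C)) \lor ((E \oplus C) \to ((E \lor A) \to A)) = T \lor T = T
((A \to (A \oplus C)) \lor ((E \oplus C) \to ((E \lor A) \to A))) \oplus A = T \oplus F = T
((C \to \lnot (C \lor (A \oplus C))) \to (A \leftrightarrow C)) \leftrightarrow (((A \to (A \oplus C)) \lor ((E \oplus C) \to ((E \lor A) \to A))) \oplus A) = T \leftrightarrow T = T
E \oplus A = F \oplus F = F
(((C \to \lnot (C \lor (A \oplus C))) \to (A \leftrightarrow C)) \leftrightarrow (((A \to (A \oplus C)) \lor ((E \oplus C) \to ((E \lor A) \to A))) \oplus A)) \leftrightarrow (E \oplus A) = T \leftrightarrow F = F

F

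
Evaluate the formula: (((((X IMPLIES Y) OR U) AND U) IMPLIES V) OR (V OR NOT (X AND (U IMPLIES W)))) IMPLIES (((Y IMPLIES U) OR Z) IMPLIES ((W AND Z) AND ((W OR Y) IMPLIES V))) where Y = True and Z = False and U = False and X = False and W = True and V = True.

True

Substituting Y=True, Z=False, U=False, X=False, W=True, V=True:
X IMPLIES Y = False IMPLIES True = True
(X IMPLIES Y) OR U = True OR False = True
((X IMPLIES Y) OR U) AND U = True AND False = False
(((X IMPLIES Y) OR U) AND U) IMPLIES V = False IMPLIES True = True
U IMPLIES W = False IMPLIES True = True
X AND (U IMPLIES W) = False AND True = False
NOT (X AND (U IMPLIES W)) = NOT False = True
V OR NOT (X AND (U IMPLIES W)) = True OR True = True
((((X IMPLIES Y) OR U) AND U) IMPLIES V) OR (V OR NOT (X AND (U IMPLIES W))) = True OR True = True
Y IMPLIES U = True IMPLIES False = False
(Y IMPLIES U) OR Z = False OR False = False
W AND Z = True AND False = False
W OR Y = True OR True = True
(W OR Y) IMPLIES V = True IMPLIES True = True
(W AND Z) AND ((W OR Y) IMPLIES V) = False AND True = False
((Y IMPLIES U) OR Z) IMPLIES ((W AND Z) AND ((W OR Y) IMPLIES V)) = False IMPLIES False = True
(((((X IMPLIES Y) OR U) AND U) IMPLIES V) OR (V OR NOT (X AND (U IMPLIES W)))) IMPLIES (((Y IMPLIES U) OR Z) IMPLIES ((W AND Z) AND ((W OR Y) IMPLIES V))) = True IMPLIES True = True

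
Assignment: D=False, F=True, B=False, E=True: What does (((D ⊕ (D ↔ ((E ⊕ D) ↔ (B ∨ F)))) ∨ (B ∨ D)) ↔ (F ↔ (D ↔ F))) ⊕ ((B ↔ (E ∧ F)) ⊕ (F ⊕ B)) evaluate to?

E ⊕ D = True ⊕ False = True
B ∨ F = False ∨ True = True
(E ⊕ D) ↔ (B ∨ F) = True ↔ True = True
D ↔ ((E ⊕ D) ↔ (B ∨ F)) = False ↔ True = False
D ⊕ (D ↔ ((E ⊕ D) ↔ (B ∨ F))) = False ⊕ False = False
B ∨ D = False ∨ False = False
(D ⊕ (D ↔ ((E ⊕ D) ↔ (B ∨ F)))) ∨ (B ∨ D) = False ∨ False = False
D ↔ F = False ↔ True = False
F ↔ (D ↔ F) = True ↔ False = False
((D ⊕ (D ↔ ((E ⊕ D) ↔ (B ∨ F)))) ∨ (B ∨ D)) ↔ (F ↔ (D ↔ F)) = False ↔ False = True
E ∧ F = True ∧ True = True
B ↔ (E ∧ F) = False ↔ True = False
F ⊕ B = True ⊕ False = True
(B ↔ (E ∧ F)) ⊕ (F ⊕ B) = False ⊕ True = True
(((D ⊕ (D ↔ ((E ⊕ D) ↔ (B ∨ F)))) ∨ (B ∨ D)) ↔ (F ↔ (D ↔ F))) ⊕ ((B ↔ (E ∧ F)) ⊕ (F ⊕ B)) = True ⊕ True = False

False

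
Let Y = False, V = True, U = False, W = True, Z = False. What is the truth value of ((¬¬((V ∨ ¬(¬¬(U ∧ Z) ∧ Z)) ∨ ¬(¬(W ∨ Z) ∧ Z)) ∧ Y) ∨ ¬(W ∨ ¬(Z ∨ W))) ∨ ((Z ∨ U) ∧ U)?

Substituting Y=False, V=True, U=False, W=True, Z=False:
U ∧ Z = False ∧ False = False
¬(U ∧ Z) = ¬False = True
¬¬(U ∧ Z) = ¬True = False
¬¬(U ∧ Z) ∧ Z = False ∧ False = False
¬(¬¬(U ∧ Z) ∧ Z) = ¬False = True
V ∨ ¬(¬¬(U ∧ Z) ∧ Z) = True ∨ True = True
W ∨ Z = True ∨ False = True
¬(W ∨ Z) = ¬True = False
¬(W ∨ Z) ∧ Z = False ∧ False = False
¬(¬(W ∨ Z) ∧ Z) = ¬False = True
(V ∨ ¬(¬¬(U ∧ Z) ∧ Z)) ∨ ¬(¬(W ∨ Z) ∧ Z) = True ∨ True = True
¬((V ∨ ¬(¬¬(U ∧ Z) ∧ Z)) ∨ ¬(¬(W ∨ Z) ∧ Z)) = ¬True = False
¬¬((V ∨ ¬(¬¬(U ∧ Z) ∧ Z)) ∨ ¬(¬(W ∨ Z) ∧ Z)) = ¬False = True
¬¬((V ∨ ¬(¬¬(U ∧ Z) ∧ Z)) ∨ ¬(¬(W ∨ Z) ∧ Z)) ∧ Y = True ∧ False = False
Z ∨ W = False ∨ True = True
¬(Z ∨ W) = ¬True = False
W ∨ ¬(Z ∨ W) = True ∨ False = True
¬(W ∨ ¬(Z ∨ W)) = ¬True = False
(¬¬((V ∨ ¬(¬¬(U ∧ Z) ∧ Z)) ∨ ¬(¬(W ∨ Z) ∧ Z)) ∧ Y) ∨ ¬(W ∨ ¬(Z ∨ W)) = False ∨ False = False
Z ∨ U = False ∨ False = False
(Z ∨ U) ∧ U = False ∧ False = False
((¬¬((V ∨ ¬(¬¬(U ∧ Z) ∧ Z)) ∨ ¬(¬(W ∨ Z) ∧ Z)) ∧ Y) ∨ ¬(W ∨ ¬(Z ∨ W))) ∨ ((Z ∨ U) ∧ U) = False ∨ False = False

False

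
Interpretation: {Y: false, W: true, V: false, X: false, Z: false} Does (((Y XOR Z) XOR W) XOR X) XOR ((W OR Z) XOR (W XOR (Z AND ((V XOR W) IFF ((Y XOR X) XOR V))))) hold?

Substituting Y=false, W=true, V=false, X=false, Z=false:
Y XOR Z = false XOR false = false
(Y XOR Z) XOR W = false XOR true = true
((Y XOR Z) XOR W) XOR X = true XOR false = true
W OR Z = true OR false = true
V XOR W = false XOR true = true
Y XOR X = false XOR false = false
(Y XOR X) XOR V = false XOR false = false
(V XOR W) IFF ((Y XOR X) XOR V) = true IFF false = false
Z AND ((V XOR W) IFF ((Y XOR X) XOR V)) = false AND false = false
W XOR (Z AND ((V XOR W) IFF ((Y XOR X) XOR V))) = true XOR false = true
(W OR Z) XOR (W XOR (Z AND ((V XOR W) IFF ((Y XOR X) XOR V)))) = true XOR true = false
(((Y XOR Z) XOR W) XOR X) XOR ((W OR Z) XOR (W XOR (Z AND ((V XOR W) IFF ((Y XOR X) XOR V))))) = true XOR false = true

true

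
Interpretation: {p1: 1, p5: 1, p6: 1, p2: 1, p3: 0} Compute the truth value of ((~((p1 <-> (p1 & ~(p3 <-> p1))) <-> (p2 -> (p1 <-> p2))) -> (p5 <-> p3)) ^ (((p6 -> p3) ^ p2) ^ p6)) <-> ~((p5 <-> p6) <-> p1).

0

p3 <-> p1 = 0 <-> 1 = 0
~(p3 <-> p1) = ~0 = 1
p1 & ~(p3 <-> p1) = 1 & 1 = 1
p1 <-> (p1 & ~(p3 <-> p1)) = 1 <-> 1 = 1
p1 <-> p2 = 1 <-> 1 = 1
p2 -> (p1 <-> p2) = 1 -> 1 = 1
(p1 <-> (p1 & ~(p3 <-> p1))) <-> (p2 -> (p1 <-> p2)) = 1 <-> 1 = 1
~((p1 <-> (p1 & ~(p3 <-> p1))) <-> (p2 -> (p1 <-> p2))) = ~1 = 0
p5 <-> p3 = 1 <-> 0 = 0
~((p1 <-> (p1 & ~(p3 <-> p1))) <-> (p2 -> (p1 <-> p2))) -> (p5 <-> p3) = 0 -> 0 = 1
p6 -> p3 = 1 -> 0 = 0
(p6 -> p3) ^ p2 = 0 ^ 1 = 1
((p6 -> p3) ^ p2) ^ p6 = 1 ^ 1 = 0
(~((p1 <-> (p1 & ~(p3 <-> p1))) <-> (p2 -> (p1 <-> p2))) -> (p5 <-> p3)) ^ (((p6 -> p3) ^ p2) ^ p6) = 1 ^ 0 = 1
p5 <-> p6 = 1 <-> 1 = 1
(p5 <-> p6) <-> p1 = 1 <-> 1 = 1
~((p5 <-> p6) <-> p1) = ~1 = 0
((~((p1 <-> (p1 & ~(p3 <-> p1))) <-> (p2 -> (p1 <-> p2))) -> (p5 <-> p3)) ^ (((p6 -> p3) ^ p2) ^ p6)) <-> ~((p5 <-> p6) <-> p1) = 1 <-> 0 = 0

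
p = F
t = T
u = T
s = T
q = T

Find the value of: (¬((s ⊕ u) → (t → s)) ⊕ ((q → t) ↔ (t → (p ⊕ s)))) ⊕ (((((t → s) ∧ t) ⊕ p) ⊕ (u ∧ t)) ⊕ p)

s ⊕ u = T ⊕ T = F
t → s = T → T = T
(s ⊕ u) → (t → s) = F → T = T
¬((s ⊕ u) → (t → s)) = ¬T = F
q → t = T → T = T
p ⊕ s = F ⊕ T = T
t → (p ⊕ s) = T → T = T
(q → t) ↔ (t → (p ⊕ s)) = T ↔ T = T
¬((s ⊕ u) → (t → s)) ⊕ ((q → t) ↔ (t → (p ⊕ s))) = F ⊕ T = T
t → s = T → T = T
(t → s) ∧ t = T ∧ T = T
((t → s) ∧ t) ⊕ p = T ⊕ F = T
u ∧ t = T ∧ T = T
(((t → s) ∧ t) ⊕ p) ⊕ (u ∧ t) = T ⊕ T = F
((((t → s) ∧ t) ⊕ p) ⊕ (u ∧ t)) ⊕ p = F ⊕ F = F
(¬((s ⊕ u) → (t → s)) ⊕ ((q → t) ↔ (t → (p ⊕ s)))) ⊕ (((((t → s) ∧ t) ⊕ p) ⊕ (u ∧ t)) ⊕ p) = T ⊕ F = T

T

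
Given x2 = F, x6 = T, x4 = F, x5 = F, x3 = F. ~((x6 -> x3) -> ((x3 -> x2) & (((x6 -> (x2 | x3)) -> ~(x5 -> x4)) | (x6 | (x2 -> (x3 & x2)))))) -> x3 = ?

T

x6 -> x3 = T -> F = F
x3 -> x2 = F -> F = T
x2 | x3 = F | F = F
x6 -> (x2 | x3) = T -> F = F
x5 -> x4 = F -> F = T
~(x5 -> x4) = ~T = F
(x6 -> (x2 | x3)) -> ~(x5 -> x4) = F -> F = T
x3 & x2 = F & F = F
x2 -> (x3 & x2) = F -> F = T
x6 | (x2 -> (x3 & x2)) = T | T = T
((x6 -> (x2 | x3)) -> ~(x5 -> x4)) | (x6 | (x2 -> (x3 & x2))) = T | T = T
(x3 -> x2) & (((x6 -> (x2 | x3)) -> ~(x5 -> x4)) | (x6 | (x2 -> (x3 & x2)))) = T & T = T
(x6 -> x3) -> ((x3 -> x2) & (((x6 -> (x2 | x3)) -> ~(x5 -> x4)) | (x6 | (x2 -> (x3 & x2))))) = F -> T = T
~((x6 -> x3) -> ((x3 -> x2) & (((x6 -> (x2 | x3)) -> ~(x5 -> x4)) | (x6 | (x2 -> (x3 & x2)))))) = ~T = F
~((x6 -> x3) -> ((x3 -> x2) & (((x6 -> (x2 | x3)) -> ~(x5 -> x4)) | (x6 | (x2 -> (x3 & x2)))))) -> x3 = F -> F = T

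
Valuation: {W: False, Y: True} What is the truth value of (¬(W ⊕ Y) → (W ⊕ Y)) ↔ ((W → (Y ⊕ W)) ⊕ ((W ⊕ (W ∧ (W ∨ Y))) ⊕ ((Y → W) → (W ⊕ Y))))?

False

W ⊕ Y = False ⊕ True = True
¬(W ⊕ Y) = ¬True = False
W ⊕ Y = False ⊕ True = True
¬(W ⊕ Y) → (W ⊕ Y) = False → True = True
Y ⊕ W = True ⊕ False = True
W → (Y ⊕ W) = False → True = True
W ∨ Y = False ∨ True = True
W ∧ (W ∨ Y) = False ∧ True = False
W ⊕ (W ∧ (W ∨ Y)) = False ⊕ False = False
Y → W = True → False = False
W ⊕ Y = False ⊕ True = True
(Y → W) → (W ⊕ Y) = False → True = True
(W ⊕ (W ∧ (W ∨ Y))) ⊕ ((Y → W) → (W ⊕ Y)) = False ⊕ True = True
(W → (Y ⊕ W)) ⊕ ((W ⊕ (W ∧ (W ∨ Y))) ⊕ ((Y → W) → (W ⊕ Y))) = True ⊕ True = False
(¬(W ⊕ Y) → (W ⊕ Y)) ↔ ((W → (Y ⊕ W)) ⊕ ((W ⊕ (W ∧ (W ∨ Y))) ⊕ ((Y → W) → (W ⊕ Y)))) = True ↔ False = False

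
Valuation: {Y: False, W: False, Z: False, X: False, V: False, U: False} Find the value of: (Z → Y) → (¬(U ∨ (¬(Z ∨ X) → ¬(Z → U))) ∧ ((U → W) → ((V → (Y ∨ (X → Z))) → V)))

False

Substituting Y=False, W=False, Z=False, X=False, V=False, U=False:
Z → Y = False → False = True
Z ∨ X = False ∨ False = False
¬(Z ∨ X) = ¬False = True
Z → U = False → False = True
¬(Z → U) = ¬True = False
¬(Z ∨ X) → ¬(Z → U) = True → False = False
U ∨ (¬(Z ∨ X) → ¬(Z → U)) = False ∨ False = False
¬(U ∨ (¬(Z ∨ X) → ¬(Z → U))) = ¬False = True
U → W = False → False = True
X → Z = False → False = True
Y ∨ (X → Z) = False ∨ True = True
V → (Y ∨ (X → Z)) = False → True = True
(V → (Y ∨ (X → Z))) → V = True → False = False
(U → W) → ((V → (Y ∨ (X → Z))) → V) = True → False = False
¬(U ∨ (¬(Z ∨ X) → ¬(Z → U))) ∧ ((U → W) → ((V → (Y ∨ (X → Z))) → V)) = True ∧ False = False
(Z → Y) → (¬(U ∨ (¬(Z ∨ X) → ¬(Z → U))) ∧ ((U → W) → ((V → (Y ∨ (X → Z))) → V))) = True → False = False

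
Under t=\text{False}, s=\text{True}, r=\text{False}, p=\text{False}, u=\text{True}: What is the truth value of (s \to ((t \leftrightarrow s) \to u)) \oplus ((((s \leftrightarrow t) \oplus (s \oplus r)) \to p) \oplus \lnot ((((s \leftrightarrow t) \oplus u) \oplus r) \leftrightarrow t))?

t \leftrightarrow s = \text{False} \leftrightarrow \text{True} = \text{False}
(t \leftrightarrow s) \to u = \text{False} \to \text{True} = \text{True}
s \to ((t \leftrightarrow s) \to u) = \text{True} \to \text{True} = \text{True}
s \leftrightarrow t = \text{True} \leftrightarrow \text{False} = \text{False}
s \oplus r = \text{True} \oplus \text{False} = \text{True}
(s \leftrightarrow t) \oplus (s \oplus r) = \text{False} \oplus \text{True} = \text{True}
((s \leftrightarrow t) \oplus (s \oplus r)) \to p = \text{True} \to \text{False} = \text{False}
s \leftrightarrow t = \text{True} \leftrightarrow \text{False} = \text{False}
(s \leftrightarrow t) \oplus u = \text{False} \oplus \text{True} = \text{True}
((s \leftrightarrow t) \oplus u) \oplus r = \text{True} \oplus \text{False} = \text{True}
(((s \leftrightarrow t) \oplus u) \oplus r) \leftrightarrow t = \text{True} \leftrightarrow \text{False} = \text{False}
\lnot ((((s \leftrightarrow t) \oplus u) \oplus r) \leftrightarrow t) = \lnot \text{False} = \text{True}
(((s \leftrightarrow t) \oplus (s \oplus r)) \to p) \oplus \lnot ((((s \leftrightarrow t) \oplus u) \oplus r) \leftrightarrow t) = \text{False} \oplus \text{True} = \text{True}
(s \to ((t \leftrightarrow s) \to u)) \oplus ((((s \leftrightarrow t) \oplus (s \oplus r)) \to p) \oplus \lnot ((((s \leftrightarrow t) \oplus u) \oplus r) \leftrightarrow t)) = \text{True} \oplus \text{True} = \text{False}

\text{False}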